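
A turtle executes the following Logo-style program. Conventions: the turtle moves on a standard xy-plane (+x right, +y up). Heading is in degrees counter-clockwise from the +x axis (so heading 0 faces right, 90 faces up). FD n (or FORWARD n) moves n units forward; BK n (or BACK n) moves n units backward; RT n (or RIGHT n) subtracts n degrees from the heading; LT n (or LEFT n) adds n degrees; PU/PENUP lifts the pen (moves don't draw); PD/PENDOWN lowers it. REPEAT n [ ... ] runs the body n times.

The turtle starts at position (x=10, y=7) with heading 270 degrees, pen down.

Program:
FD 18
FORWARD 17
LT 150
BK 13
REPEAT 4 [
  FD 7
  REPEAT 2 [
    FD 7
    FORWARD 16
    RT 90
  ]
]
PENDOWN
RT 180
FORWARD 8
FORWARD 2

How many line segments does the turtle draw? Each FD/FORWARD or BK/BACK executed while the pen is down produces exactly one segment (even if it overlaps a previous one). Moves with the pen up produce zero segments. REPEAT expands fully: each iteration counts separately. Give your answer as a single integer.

Executing turtle program step by step:
Start: pos=(10,7), heading=270, pen down
FD 18: (10,7) -> (10,-11) [heading=270, draw]
FD 17: (10,-11) -> (10,-28) [heading=270, draw]
LT 150: heading 270 -> 60
BK 13: (10,-28) -> (3.5,-39.258) [heading=60, draw]
REPEAT 4 [
  -- iteration 1/4 --
  FD 7: (3.5,-39.258) -> (7,-33.196) [heading=60, draw]
  REPEAT 2 [
    -- iteration 1/2 --
    FD 7: (7,-33.196) -> (10.5,-27.134) [heading=60, draw]
    FD 16: (10.5,-27.134) -> (18.5,-13.278) [heading=60, draw]
    RT 90: heading 60 -> 330
    -- iteration 2/2 --
    FD 7: (18.5,-13.278) -> (24.562,-16.778) [heading=330, draw]
    FD 16: (24.562,-16.778) -> (38.419,-24.778) [heading=330, draw]
    RT 90: heading 330 -> 240
  ]
  -- iteration 2/4 --
  FD 7: (38.419,-24.778) -> (34.919,-30.84) [heading=240, draw]
  REPEAT 2 [
    -- iteration 1/2 --
    FD 7: (34.919,-30.84) -> (31.419,-36.902) [heading=240, draw]
    FD 16: (31.419,-36.902) -> (23.419,-50.758) [heading=240, draw]
    RT 90: heading 240 -> 150
    -- iteration 2/2 --
    FD 7: (23.419,-50.758) -> (17.356,-47.258) [heading=150, draw]
    FD 16: (17.356,-47.258) -> (3.5,-39.258) [heading=150, draw]
    RT 90: heading 150 -> 60
  ]
  -- iteration 3/4 --
  FD 7: (3.5,-39.258) -> (7,-33.196) [heading=60, draw]
  REPEAT 2 [
    -- iteration 1/2 --
    FD 7: (7,-33.196) -> (10.5,-27.134) [heading=60, draw]
    FD 16: (10.5,-27.134) -> (18.5,-13.278) [heading=60, draw]
    RT 90: heading 60 -> 330
    -- iteration 2/2 --
    FD 7: (18.5,-13.278) -> (24.562,-16.778) [heading=330, draw]
    FD 16: (24.562,-16.778) -> (38.419,-24.778) [heading=330, draw]
    RT 90: heading 330 -> 240
  ]
  -- iteration 4/4 --
  FD 7: (38.419,-24.778) -> (34.919,-30.84) [heading=240, draw]
  REPEAT 2 [
    -- iteration 1/2 --
    FD 7: (34.919,-30.84) -> (31.419,-36.902) [heading=240, draw]
    FD 16: (31.419,-36.902) -> (23.419,-50.758) [heading=240, draw]
    RT 90: heading 240 -> 150
    -- iteration 2/2 --
    FD 7: (23.419,-50.758) -> (17.356,-47.258) [heading=150, draw]
    FD 16: (17.356,-47.258) -> (3.5,-39.258) [heading=150, draw]
    RT 90: heading 150 -> 60
  ]
]
PD: pen down
RT 180: heading 60 -> 240
FD 8: (3.5,-39.258) -> (-0.5,-46.187) [heading=240, draw]
FD 2: (-0.5,-46.187) -> (-1.5,-47.919) [heading=240, draw]
Final: pos=(-1.5,-47.919), heading=240, 25 segment(s) drawn
Segments drawn: 25

Answer: 25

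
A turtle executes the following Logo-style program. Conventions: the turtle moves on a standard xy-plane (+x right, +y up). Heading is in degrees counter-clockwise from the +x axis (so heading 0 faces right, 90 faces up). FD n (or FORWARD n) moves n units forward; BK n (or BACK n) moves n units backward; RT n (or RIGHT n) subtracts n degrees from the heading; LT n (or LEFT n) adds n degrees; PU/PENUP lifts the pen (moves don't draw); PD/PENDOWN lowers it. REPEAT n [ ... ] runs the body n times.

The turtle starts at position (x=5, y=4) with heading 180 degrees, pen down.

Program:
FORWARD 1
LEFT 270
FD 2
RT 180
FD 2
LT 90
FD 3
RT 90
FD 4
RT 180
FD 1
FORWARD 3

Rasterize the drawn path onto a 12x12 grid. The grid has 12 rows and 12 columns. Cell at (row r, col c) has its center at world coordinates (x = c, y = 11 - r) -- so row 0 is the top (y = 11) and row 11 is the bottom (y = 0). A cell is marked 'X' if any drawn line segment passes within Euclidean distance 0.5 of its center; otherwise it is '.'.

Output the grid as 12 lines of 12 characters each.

Segment 0: (5,4) -> (4,4)
Segment 1: (4,4) -> (4,6)
Segment 2: (4,6) -> (4,4)
Segment 3: (4,4) -> (7,4)
Segment 4: (7,4) -> (7,-0)
Segment 5: (7,-0) -> (7,1)
Segment 6: (7,1) -> (7,4)

Answer: ............
............
............
............
............
....X.......
....X.......
....XXXX....
.......X....
.......X....
.......X....
.......X....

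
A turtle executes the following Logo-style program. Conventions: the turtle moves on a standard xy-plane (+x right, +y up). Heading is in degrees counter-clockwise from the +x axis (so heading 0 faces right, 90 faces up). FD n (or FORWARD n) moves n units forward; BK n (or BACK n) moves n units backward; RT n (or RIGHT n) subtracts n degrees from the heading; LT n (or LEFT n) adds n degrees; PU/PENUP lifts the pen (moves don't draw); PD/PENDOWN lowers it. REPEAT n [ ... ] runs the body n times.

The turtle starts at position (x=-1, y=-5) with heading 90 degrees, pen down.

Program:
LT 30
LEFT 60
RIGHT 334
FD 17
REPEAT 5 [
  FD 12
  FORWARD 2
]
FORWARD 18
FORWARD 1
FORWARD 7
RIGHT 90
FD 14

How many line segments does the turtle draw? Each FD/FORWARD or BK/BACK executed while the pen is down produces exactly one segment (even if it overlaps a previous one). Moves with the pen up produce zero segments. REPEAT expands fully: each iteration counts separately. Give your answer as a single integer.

Answer: 15

Derivation:
Executing turtle program step by step:
Start: pos=(-1,-5), heading=90, pen down
LT 30: heading 90 -> 120
LT 60: heading 120 -> 180
RT 334: heading 180 -> 206
FD 17: (-1,-5) -> (-16.279,-12.452) [heading=206, draw]
REPEAT 5 [
  -- iteration 1/5 --
  FD 12: (-16.279,-12.452) -> (-27.065,-17.713) [heading=206, draw]
  FD 2: (-27.065,-17.713) -> (-28.863,-18.59) [heading=206, draw]
  -- iteration 2/5 --
  FD 12: (-28.863,-18.59) -> (-39.648,-23.85) [heading=206, draw]
  FD 2: (-39.648,-23.85) -> (-41.446,-24.727) [heading=206, draw]
  -- iteration 3/5 --
  FD 12: (-41.446,-24.727) -> (-52.231,-29.987) [heading=206, draw]
  FD 2: (-52.231,-29.987) -> (-54.029,-30.864) [heading=206, draw]
  -- iteration 4/5 --
  FD 12: (-54.029,-30.864) -> (-64.814,-36.124) [heading=206, draw]
  FD 2: (-64.814,-36.124) -> (-66.612,-37.001) [heading=206, draw]
  -- iteration 5/5 --
  FD 12: (-66.612,-37.001) -> (-77.397,-42.262) [heading=206, draw]
  FD 2: (-77.397,-42.262) -> (-79.195,-43.138) [heading=206, draw]
]
FD 18: (-79.195,-43.138) -> (-95.373,-51.029) [heading=206, draw]
FD 1: (-95.373,-51.029) -> (-96.272,-51.467) [heading=206, draw]
FD 7: (-96.272,-51.467) -> (-102.564,-54.536) [heading=206, draw]
RT 90: heading 206 -> 116
FD 14: (-102.564,-54.536) -> (-108.701,-41.953) [heading=116, draw]
Final: pos=(-108.701,-41.953), heading=116, 15 segment(s) drawn
Segments drawn: 15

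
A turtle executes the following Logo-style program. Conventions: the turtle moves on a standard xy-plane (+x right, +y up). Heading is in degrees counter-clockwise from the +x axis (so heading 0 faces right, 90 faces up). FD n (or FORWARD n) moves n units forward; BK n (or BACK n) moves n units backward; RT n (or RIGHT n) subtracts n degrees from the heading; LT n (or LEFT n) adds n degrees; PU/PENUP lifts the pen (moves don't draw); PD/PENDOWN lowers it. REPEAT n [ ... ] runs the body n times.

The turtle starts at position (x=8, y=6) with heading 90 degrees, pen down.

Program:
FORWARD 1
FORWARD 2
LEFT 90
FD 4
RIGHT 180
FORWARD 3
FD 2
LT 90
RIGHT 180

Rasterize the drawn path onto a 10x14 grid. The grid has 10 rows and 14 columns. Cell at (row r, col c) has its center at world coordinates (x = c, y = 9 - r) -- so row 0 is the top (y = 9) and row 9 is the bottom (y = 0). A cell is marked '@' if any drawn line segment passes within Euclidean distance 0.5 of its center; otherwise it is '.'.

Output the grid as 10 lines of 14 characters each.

Answer: ....@@@@@@....
........@.....
........@.....
........@.....
..............
..............
..............
..............
..............
..............

Derivation:
Segment 0: (8,6) -> (8,7)
Segment 1: (8,7) -> (8,9)
Segment 2: (8,9) -> (4,9)
Segment 3: (4,9) -> (7,9)
Segment 4: (7,9) -> (9,9)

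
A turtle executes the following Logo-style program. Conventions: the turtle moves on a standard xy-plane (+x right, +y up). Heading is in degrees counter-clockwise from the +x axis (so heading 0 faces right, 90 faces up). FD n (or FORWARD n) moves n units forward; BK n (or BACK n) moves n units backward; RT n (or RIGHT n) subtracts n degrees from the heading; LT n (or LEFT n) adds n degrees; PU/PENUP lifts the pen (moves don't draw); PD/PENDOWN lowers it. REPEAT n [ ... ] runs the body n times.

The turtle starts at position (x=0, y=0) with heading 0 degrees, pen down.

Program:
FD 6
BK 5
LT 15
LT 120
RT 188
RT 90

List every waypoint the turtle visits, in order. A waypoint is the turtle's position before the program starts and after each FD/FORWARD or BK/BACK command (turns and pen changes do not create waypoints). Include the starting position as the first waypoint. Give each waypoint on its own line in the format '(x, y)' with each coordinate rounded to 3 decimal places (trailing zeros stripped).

Executing turtle program step by step:
Start: pos=(0,0), heading=0, pen down
FD 6: (0,0) -> (6,0) [heading=0, draw]
BK 5: (6,0) -> (1,0) [heading=0, draw]
LT 15: heading 0 -> 15
LT 120: heading 15 -> 135
RT 188: heading 135 -> 307
RT 90: heading 307 -> 217
Final: pos=(1,0), heading=217, 2 segment(s) drawn
Waypoints (3 total):
(0, 0)
(6, 0)
(1, 0)

Answer: (0, 0)
(6, 0)
(1, 0)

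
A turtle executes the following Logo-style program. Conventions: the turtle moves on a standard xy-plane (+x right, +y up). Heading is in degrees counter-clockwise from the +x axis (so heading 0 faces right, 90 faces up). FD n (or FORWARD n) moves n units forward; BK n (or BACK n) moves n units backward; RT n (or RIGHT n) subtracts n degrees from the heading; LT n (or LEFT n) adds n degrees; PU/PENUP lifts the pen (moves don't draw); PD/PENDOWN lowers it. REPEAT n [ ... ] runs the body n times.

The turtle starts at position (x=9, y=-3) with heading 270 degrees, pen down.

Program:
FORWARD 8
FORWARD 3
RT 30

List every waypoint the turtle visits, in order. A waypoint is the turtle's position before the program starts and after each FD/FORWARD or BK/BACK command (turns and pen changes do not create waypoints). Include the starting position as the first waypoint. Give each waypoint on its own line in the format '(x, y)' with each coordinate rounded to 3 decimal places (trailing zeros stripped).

Executing turtle program step by step:
Start: pos=(9,-3), heading=270, pen down
FD 8: (9,-3) -> (9,-11) [heading=270, draw]
FD 3: (9,-11) -> (9,-14) [heading=270, draw]
RT 30: heading 270 -> 240
Final: pos=(9,-14), heading=240, 2 segment(s) drawn
Waypoints (3 total):
(9, -3)
(9, -11)
(9, -14)

Answer: (9, -3)
(9, -11)
(9, -14)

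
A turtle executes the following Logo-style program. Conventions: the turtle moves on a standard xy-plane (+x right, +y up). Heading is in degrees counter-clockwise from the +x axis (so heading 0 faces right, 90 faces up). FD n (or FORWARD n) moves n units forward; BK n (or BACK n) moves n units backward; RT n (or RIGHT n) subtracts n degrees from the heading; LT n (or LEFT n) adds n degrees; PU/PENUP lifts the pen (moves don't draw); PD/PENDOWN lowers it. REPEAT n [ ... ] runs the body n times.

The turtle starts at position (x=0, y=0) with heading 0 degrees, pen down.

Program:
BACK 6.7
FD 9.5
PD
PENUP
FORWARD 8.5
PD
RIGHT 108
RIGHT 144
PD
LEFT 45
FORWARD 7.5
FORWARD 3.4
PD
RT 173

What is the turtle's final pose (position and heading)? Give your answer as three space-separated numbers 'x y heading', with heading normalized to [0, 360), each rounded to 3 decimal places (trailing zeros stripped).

Answer: 1.588 4.948 340

Derivation:
Executing turtle program step by step:
Start: pos=(0,0), heading=0, pen down
BK 6.7: (0,0) -> (-6.7,0) [heading=0, draw]
FD 9.5: (-6.7,0) -> (2.8,0) [heading=0, draw]
PD: pen down
PU: pen up
FD 8.5: (2.8,0) -> (11.3,0) [heading=0, move]
PD: pen down
RT 108: heading 0 -> 252
RT 144: heading 252 -> 108
PD: pen down
LT 45: heading 108 -> 153
FD 7.5: (11.3,0) -> (4.617,3.405) [heading=153, draw]
FD 3.4: (4.617,3.405) -> (1.588,4.948) [heading=153, draw]
PD: pen down
RT 173: heading 153 -> 340
Final: pos=(1.588,4.948), heading=340, 4 segment(s) drawn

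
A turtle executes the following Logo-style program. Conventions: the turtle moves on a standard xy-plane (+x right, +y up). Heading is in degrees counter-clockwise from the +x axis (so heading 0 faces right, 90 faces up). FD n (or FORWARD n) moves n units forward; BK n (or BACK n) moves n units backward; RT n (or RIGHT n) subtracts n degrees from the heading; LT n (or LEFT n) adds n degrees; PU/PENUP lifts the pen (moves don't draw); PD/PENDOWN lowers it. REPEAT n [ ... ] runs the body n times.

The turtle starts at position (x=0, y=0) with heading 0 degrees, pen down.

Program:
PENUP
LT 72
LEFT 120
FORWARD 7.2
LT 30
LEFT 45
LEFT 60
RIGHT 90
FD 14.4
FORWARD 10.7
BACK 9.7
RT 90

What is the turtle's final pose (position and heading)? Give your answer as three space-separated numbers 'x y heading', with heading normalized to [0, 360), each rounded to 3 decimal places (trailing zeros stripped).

Answer: -15.43 -14.412 147

Derivation:
Executing turtle program step by step:
Start: pos=(0,0), heading=0, pen down
PU: pen up
LT 72: heading 0 -> 72
LT 120: heading 72 -> 192
FD 7.2: (0,0) -> (-7.043,-1.497) [heading=192, move]
LT 30: heading 192 -> 222
LT 45: heading 222 -> 267
LT 60: heading 267 -> 327
RT 90: heading 327 -> 237
FD 14.4: (-7.043,-1.497) -> (-14.885,-13.574) [heading=237, move]
FD 10.7: (-14.885,-13.574) -> (-20.713,-22.548) [heading=237, move]
BK 9.7: (-20.713,-22.548) -> (-15.43,-14.412) [heading=237, move]
RT 90: heading 237 -> 147
Final: pos=(-15.43,-14.412), heading=147, 0 segment(s) drawn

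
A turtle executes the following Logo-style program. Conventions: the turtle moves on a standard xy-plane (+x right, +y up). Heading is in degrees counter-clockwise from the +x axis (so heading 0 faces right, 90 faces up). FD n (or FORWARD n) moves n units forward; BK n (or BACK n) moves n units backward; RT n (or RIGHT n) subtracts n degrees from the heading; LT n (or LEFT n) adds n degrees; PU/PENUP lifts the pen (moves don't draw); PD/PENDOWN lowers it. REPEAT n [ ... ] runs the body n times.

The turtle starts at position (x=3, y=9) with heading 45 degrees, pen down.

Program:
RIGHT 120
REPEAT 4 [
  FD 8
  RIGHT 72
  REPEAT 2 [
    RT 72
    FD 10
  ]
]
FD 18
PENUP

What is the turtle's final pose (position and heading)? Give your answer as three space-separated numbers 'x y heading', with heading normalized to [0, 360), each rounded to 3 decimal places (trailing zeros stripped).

Answer: -17.346 25.476 141

Derivation:
Executing turtle program step by step:
Start: pos=(3,9), heading=45, pen down
RT 120: heading 45 -> 285
REPEAT 4 [
  -- iteration 1/4 --
  FD 8: (3,9) -> (5.071,1.273) [heading=285, draw]
  RT 72: heading 285 -> 213
  REPEAT 2 [
    -- iteration 1/2 --
    RT 72: heading 213 -> 141
    FD 10: (5.071,1.273) -> (-2.701,7.566) [heading=141, draw]
    -- iteration 2/2 --
    RT 72: heading 141 -> 69
    FD 10: (-2.701,7.566) -> (0.883,16.902) [heading=69, draw]
  ]
  -- iteration 2/4 --
  FD 8: (0.883,16.902) -> (3.75,24.37) [heading=69, draw]
  RT 72: heading 69 -> 357
  REPEAT 2 [
    -- iteration 1/2 --
    RT 72: heading 357 -> 285
    FD 10: (3.75,24.37) -> (6.338,14.711) [heading=285, draw]
    -- iteration 2/2 --
    RT 72: heading 285 -> 213
    FD 10: (6.338,14.711) -> (-2.049,9.265) [heading=213, draw]
  ]
  -- iteration 3/4 --
  FD 8: (-2.049,9.265) -> (-8.758,4.907) [heading=213, draw]
  RT 72: heading 213 -> 141
  REPEAT 2 [
    -- iteration 1/2 --
    RT 72: heading 141 -> 69
    FD 10: (-8.758,4.907) -> (-5.174,14.243) [heading=69, draw]
    -- iteration 2/2 --
    RT 72: heading 69 -> 357
    FD 10: (-5.174,14.243) -> (4.812,13.72) [heading=357, draw]
  ]
  -- iteration 4/4 --
  FD 8: (4.812,13.72) -> (12.801,13.301) [heading=357, draw]
  RT 72: heading 357 -> 285
  REPEAT 2 [
    -- iteration 1/2 --
    RT 72: heading 285 -> 213
    FD 10: (12.801,13.301) -> (4.414,7.855) [heading=213, draw]
    -- iteration 2/2 --
    RT 72: heading 213 -> 141
    FD 10: (4.414,7.855) -> (-3.357,14.148) [heading=141, draw]
  ]
]
FD 18: (-3.357,14.148) -> (-17.346,25.476) [heading=141, draw]
PU: pen up
Final: pos=(-17.346,25.476), heading=141, 13 segment(s) drawn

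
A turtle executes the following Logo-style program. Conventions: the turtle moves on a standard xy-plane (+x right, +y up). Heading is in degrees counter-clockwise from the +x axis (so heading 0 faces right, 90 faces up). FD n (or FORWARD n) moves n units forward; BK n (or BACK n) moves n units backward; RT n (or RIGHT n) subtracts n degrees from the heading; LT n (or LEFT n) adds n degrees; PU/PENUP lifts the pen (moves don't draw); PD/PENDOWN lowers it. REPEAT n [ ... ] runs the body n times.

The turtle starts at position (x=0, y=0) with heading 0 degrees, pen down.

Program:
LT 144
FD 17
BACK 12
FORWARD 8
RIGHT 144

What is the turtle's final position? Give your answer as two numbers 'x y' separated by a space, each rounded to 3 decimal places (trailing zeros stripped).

Executing turtle program step by step:
Start: pos=(0,0), heading=0, pen down
LT 144: heading 0 -> 144
FD 17: (0,0) -> (-13.753,9.992) [heading=144, draw]
BK 12: (-13.753,9.992) -> (-4.045,2.939) [heading=144, draw]
FD 8: (-4.045,2.939) -> (-10.517,7.641) [heading=144, draw]
RT 144: heading 144 -> 0
Final: pos=(-10.517,7.641), heading=0, 3 segment(s) drawn

Answer: -10.517 7.641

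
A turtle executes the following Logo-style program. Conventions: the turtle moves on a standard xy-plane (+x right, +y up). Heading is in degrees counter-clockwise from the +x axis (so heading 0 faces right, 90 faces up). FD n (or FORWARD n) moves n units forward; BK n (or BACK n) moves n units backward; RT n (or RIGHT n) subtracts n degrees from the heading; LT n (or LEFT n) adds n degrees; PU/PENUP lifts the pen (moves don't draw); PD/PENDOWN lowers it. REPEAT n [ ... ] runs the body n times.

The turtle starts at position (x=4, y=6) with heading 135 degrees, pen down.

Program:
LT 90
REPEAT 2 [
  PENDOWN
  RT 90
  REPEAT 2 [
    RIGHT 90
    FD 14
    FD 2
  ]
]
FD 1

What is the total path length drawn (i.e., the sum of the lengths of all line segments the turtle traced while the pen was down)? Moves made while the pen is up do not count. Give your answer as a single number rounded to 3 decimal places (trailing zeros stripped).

Answer: 65

Derivation:
Executing turtle program step by step:
Start: pos=(4,6), heading=135, pen down
LT 90: heading 135 -> 225
REPEAT 2 [
  -- iteration 1/2 --
  PD: pen down
  RT 90: heading 225 -> 135
  REPEAT 2 [
    -- iteration 1/2 --
    RT 90: heading 135 -> 45
    FD 14: (4,6) -> (13.899,15.899) [heading=45, draw]
    FD 2: (13.899,15.899) -> (15.314,17.314) [heading=45, draw]
    -- iteration 2/2 --
    RT 90: heading 45 -> 315
    FD 14: (15.314,17.314) -> (25.213,7.414) [heading=315, draw]
    FD 2: (25.213,7.414) -> (26.627,6) [heading=315, draw]
  ]
  -- iteration 2/2 --
  PD: pen down
  RT 90: heading 315 -> 225
  REPEAT 2 [
    -- iteration 1/2 --
    RT 90: heading 225 -> 135
    FD 14: (26.627,6) -> (16.728,15.899) [heading=135, draw]
    FD 2: (16.728,15.899) -> (15.314,17.314) [heading=135, draw]
    -- iteration 2/2 --
    RT 90: heading 135 -> 45
    FD 14: (15.314,17.314) -> (25.213,27.213) [heading=45, draw]
    FD 2: (25.213,27.213) -> (26.627,28.627) [heading=45, draw]
  ]
]
FD 1: (26.627,28.627) -> (27.335,29.335) [heading=45, draw]
Final: pos=(27.335,29.335), heading=45, 9 segment(s) drawn

Segment lengths:
  seg 1: (4,6) -> (13.899,15.899), length = 14
  seg 2: (13.899,15.899) -> (15.314,17.314), length = 2
  seg 3: (15.314,17.314) -> (25.213,7.414), length = 14
  seg 4: (25.213,7.414) -> (26.627,6), length = 2
  seg 5: (26.627,6) -> (16.728,15.899), length = 14
  seg 6: (16.728,15.899) -> (15.314,17.314), length = 2
  seg 7: (15.314,17.314) -> (25.213,27.213), length = 14
  seg 8: (25.213,27.213) -> (26.627,28.627), length = 2
  seg 9: (26.627,28.627) -> (27.335,29.335), length = 1
Total = 65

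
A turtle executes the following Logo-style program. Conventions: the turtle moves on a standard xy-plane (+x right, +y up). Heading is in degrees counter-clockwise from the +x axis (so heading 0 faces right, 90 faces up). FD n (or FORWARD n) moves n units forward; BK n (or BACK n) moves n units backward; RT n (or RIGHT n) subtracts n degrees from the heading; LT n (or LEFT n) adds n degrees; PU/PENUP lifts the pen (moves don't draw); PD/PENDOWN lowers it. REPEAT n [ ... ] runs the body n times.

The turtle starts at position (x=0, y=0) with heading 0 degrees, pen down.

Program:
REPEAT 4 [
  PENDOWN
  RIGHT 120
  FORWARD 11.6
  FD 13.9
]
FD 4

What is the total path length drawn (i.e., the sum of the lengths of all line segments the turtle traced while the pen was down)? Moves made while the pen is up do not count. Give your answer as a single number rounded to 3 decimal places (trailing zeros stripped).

Executing turtle program step by step:
Start: pos=(0,0), heading=0, pen down
REPEAT 4 [
  -- iteration 1/4 --
  PD: pen down
  RT 120: heading 0 -> 240
  FD 11.6: (0,0) -> (-5.8,-10.046) [heading=240, draw]
  FD 13.9: (-5.8,-10.046) -> (-12.75,-22.084) [heading=240, draw]
  -- iteration 2/4 --
  PD: pen down
  RT 120: heading 240 -> 120
  FD 11.6: (-12.75,-22.084) -> (-18.55,-12.038) [heading=120, draw]
  FD 13.9: (-18.55,-12.038) -> (-25.5,0) [heading=120, draw]
  -- iteration 3/4 --
  PD: pen down
  RT 120: heading 120 -> 0
  FD 11.6: (-25.5,0) -> (-13.9,0) [heading=0, draw]
  FD 13.9: (-13.9,0) -> (0,0) [heading=0, draw]
  -- iteration 4/4 --
  PD: pen down
  RT 120: heading 0 -> 240
  FD 11.6: (0,0) -> (-5.8,-10.046) [heading=240, draw]
  FD 13.9: (-5.8,-10.046) -> (-12.75,-22.084) [heading=240, draw]
]
FD 4: (-12.75,-22.084) -> (-14.75,-25.548) [heading=240, draw]
Final: pos=(-14.75,-25.548), heading=240, 9 segment(s) drawn

Segment lengths:
  seg 1: (0,0) -> (-5.8,-10.046), length = 11.6
  seg 2: (-5.8,-10.046) -> (-12.75,-22.084), length = 13.9
  seg 3: (-12.75,-22.084) -> (-18.55,-12.038), length = 11.6
  seg 4: (-18.55,-12.038) -> (-25.5,0), length = 13.9
  seg 5: (-25.5,0) -> (-13.9,0), length = 11.6
  seg 6: (-13.9,0) -> (0,0), length = 13.9
  seg 7: (0,0) -> (-5.8,-10.046), length = 11.6
  seg 8: (-5.8,-10.046) -> (-12.75,-22.084), length = 13.9
  seg 9: (-12.75,-22.084) -> (-14.75,-25.548), length = 4
Total = 106

Answer: 106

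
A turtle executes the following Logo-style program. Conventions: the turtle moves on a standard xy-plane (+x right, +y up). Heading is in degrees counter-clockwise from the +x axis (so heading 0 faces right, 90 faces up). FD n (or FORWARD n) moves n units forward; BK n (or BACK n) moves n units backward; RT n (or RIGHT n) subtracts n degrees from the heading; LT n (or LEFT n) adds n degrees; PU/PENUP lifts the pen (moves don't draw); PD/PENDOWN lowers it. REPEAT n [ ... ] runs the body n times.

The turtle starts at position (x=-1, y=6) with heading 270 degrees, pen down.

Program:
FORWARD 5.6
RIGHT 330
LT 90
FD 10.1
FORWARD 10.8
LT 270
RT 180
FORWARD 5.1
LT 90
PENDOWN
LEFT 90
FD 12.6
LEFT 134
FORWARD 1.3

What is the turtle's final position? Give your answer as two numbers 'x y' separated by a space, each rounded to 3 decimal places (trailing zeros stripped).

Answer: 21.208 5.604

Derivation:
Executing turtle program step by step:
Start: pos=(-1,6), heading=270, pen down
FD 5.6: (-1,6) -> (-1,0.4) [heading=270, draw]
RT 330: heading 270 -> 300
LT 90: heading 300 -> 30
FD 10.1: (-1,0.4) -> (7.747,5.45) [heading=30, draw]
FD 10.8: (7.747,5.45) -> (17.1,10.85) [heading=30, draw]
LT 270: heading 30 -> 300
RT 180: heading 300 -> 120
FD 5.1: (17.1,10.85) -> (14.55,15.267) [heading=120, draw]
LT 90: heading 120 -> 210
PD: pen down
LT 90: heading 210 -> 300
FD 12.6: (14.55,15.267) -> (20.85,4.355) [heading=300, draw]
LT 134: heading 300 -> 74
FD 1.3: (20.85,4.355) -> (21.208,5.604) [heading=74, draw]
Final: pos=(21.208,5.604), heading=74, 6 segment(s) drawn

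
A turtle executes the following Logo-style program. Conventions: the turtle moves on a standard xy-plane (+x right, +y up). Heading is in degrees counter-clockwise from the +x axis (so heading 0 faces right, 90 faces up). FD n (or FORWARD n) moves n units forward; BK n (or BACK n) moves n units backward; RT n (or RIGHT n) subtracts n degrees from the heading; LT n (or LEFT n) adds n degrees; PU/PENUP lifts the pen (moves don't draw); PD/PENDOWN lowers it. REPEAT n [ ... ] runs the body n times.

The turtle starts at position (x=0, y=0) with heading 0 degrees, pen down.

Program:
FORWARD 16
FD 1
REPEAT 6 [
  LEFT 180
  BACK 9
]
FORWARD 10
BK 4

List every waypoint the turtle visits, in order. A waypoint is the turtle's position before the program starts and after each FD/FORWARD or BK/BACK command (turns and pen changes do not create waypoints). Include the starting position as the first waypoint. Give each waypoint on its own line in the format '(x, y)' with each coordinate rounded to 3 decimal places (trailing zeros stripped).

Executing turtle program step by step:
Start: pos=(0,0), heading=0, pen down
FD 16: (0,0) -> (16,0) [heading=0, draw]
FD 1: (16,0) -> (17,0) [heading=0, draw]
REPEAT 6 [
  -- iteration 1/6 --
  LT 180: heading 0 -> 180
  BK 9: (17,0) -> (26,0) [heading=180, draw]
  -- iteration 2/6 --
  LT 180: heading 180 -> 0
  BK 9: (26,0) -> (17,0) [heading=0, draw]
  -- iteration 3/6 --
  LT 180: heading 0 -> 180
  BK 9: (17,0) -> (26,0) [heading=180, draw]
  -- iteration 4/6 --
  LT 180: heading 180 -> 0
  BK 9: (26,0) -> (17,0) [heading=0, draw]
  -- iteration 5/6 --
  LT 180: heading 0 -> 180
  BK 9: (17,0) -> (26,0) [heading=180, draw]
  -- iteration 6/6 --
  LT 180: heading 180 -> 0
  BK 9: (26,0) -> (17,0) [heading=0, draw]
]
FD 10: (17,0) -> (27,0) [heading=0, draw]
BK 4: (27,0) -> (23,0) [heading=0, draw]
Final: pos=(23,0), heading=0, 10 segment(s) drawn
Waypoints (11 total):
(0, 0)
(16, 0)
(17, 0)
(26, 0)
(17, 0)
(26, 0)
(17, 0)
(26, 0)
(17, 0)
(27, 0)
(23, 0)

Answer: (0, 0)
(16, 0)
(17, 0)
(26, 0)
(17, 0)
(26, 0)
(17, 0)
(26, 0)
(17, 0)
(27, 0)
(23, 0)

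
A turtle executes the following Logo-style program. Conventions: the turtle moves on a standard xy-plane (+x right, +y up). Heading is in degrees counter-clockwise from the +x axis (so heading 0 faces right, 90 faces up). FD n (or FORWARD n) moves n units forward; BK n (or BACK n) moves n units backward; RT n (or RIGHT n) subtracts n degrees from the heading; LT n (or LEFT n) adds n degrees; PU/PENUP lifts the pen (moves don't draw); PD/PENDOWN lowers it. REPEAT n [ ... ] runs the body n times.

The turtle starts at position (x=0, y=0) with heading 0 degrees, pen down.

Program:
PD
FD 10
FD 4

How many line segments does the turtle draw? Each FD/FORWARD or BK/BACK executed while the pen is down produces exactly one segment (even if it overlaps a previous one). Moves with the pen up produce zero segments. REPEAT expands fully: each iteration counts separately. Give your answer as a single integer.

Executing turtle program step by step:
Start: pos=(0,0), heading=0, pen down
PD: pen down
FD 10: (0,0) -> (10,0) [heading=0, draw]
FD 4: (10,0) -> (14,0) [heading=0, draw]
Final: pos=(14,0), heading=0, 2 segment(s) drawn
Segments drawn: 2

Answer: 2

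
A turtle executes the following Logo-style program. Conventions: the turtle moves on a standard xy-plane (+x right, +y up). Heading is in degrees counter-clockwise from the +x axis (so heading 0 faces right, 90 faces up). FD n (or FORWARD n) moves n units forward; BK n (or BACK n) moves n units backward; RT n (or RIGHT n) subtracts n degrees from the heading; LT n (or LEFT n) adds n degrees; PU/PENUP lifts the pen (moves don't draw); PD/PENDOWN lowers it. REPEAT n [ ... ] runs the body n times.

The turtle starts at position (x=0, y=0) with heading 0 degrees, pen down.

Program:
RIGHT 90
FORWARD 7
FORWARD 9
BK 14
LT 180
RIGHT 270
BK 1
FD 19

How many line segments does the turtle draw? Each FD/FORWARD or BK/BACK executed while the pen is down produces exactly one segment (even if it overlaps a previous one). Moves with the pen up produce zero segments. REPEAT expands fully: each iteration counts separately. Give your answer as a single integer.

Answer: 5

Derivation:
Executing turtle program step by step:
Start: pos=(0,0), heading=0, pen down
RT 90: heading 0 -> 270
FD 7: (0,0) -> (0,-7) [heading=270, draw]
FD 9: (0,-7) -> (0,-16) [heading=270, draw]
BK 14: (0,-16) -> (0,-2) [heading=270, draw]
LT 180: heading 270 -> 90
RT 270: heading 90 -> 180
BK 1: (0,-2) -> (1,-2) [heading=180, draw]
FD 19: (1,-2) -> (-18,-2) [heading=180, draw]
Final: pos=(-18,-2), heading=180, 5 segment(s) drawn
Segments drawn: 5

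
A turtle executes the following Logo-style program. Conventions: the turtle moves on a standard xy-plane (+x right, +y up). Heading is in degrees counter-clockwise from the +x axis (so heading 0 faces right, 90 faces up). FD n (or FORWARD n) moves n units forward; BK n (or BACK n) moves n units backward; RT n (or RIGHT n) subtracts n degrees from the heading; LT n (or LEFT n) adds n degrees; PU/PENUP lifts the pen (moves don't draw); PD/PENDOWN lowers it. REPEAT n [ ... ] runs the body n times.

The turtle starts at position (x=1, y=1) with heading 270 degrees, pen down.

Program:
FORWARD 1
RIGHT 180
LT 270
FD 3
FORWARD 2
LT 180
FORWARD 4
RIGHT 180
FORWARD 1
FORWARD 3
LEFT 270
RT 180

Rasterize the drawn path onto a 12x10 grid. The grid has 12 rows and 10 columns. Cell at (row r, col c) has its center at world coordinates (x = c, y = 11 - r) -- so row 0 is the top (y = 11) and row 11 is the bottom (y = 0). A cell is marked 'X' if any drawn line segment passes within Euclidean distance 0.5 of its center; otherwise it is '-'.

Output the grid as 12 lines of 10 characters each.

Segment 0: (1,1) -> (1,0)
Segment 1: (1,0) -> (4,-0)
Segment 2: (4,-0) -> (6,-0)
Segment 3: (6,-0) -> (2,0)
Segment 4: (2,0) -> (3,0)
Segment 5: (3,0) -> (6,-0)

Answer: ----------
----------
----------
----------
----------
----------
----------
----------
----------
----------
-X--------
-XXXXXX---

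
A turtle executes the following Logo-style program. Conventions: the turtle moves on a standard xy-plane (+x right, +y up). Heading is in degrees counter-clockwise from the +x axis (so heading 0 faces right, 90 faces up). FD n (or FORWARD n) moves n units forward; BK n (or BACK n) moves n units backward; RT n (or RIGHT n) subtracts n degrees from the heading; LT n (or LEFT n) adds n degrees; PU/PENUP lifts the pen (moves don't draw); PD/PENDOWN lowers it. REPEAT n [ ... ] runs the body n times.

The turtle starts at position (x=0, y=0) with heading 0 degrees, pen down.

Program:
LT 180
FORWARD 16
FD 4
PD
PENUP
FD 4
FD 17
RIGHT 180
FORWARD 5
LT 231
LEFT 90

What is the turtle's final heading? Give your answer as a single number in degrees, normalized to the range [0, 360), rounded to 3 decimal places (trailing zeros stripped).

Executing turtle program step by step:
Start: pos=(0,0), heading=0, pen down
LT 180: heading 0 -> 180
FD 16: (0,0) -> (-16,0) [heading=180, draw]
FD 4: (-16,0) -> (-20,0) [heading=180, draw]
PD: pen down
PU: pen up
FD 4: (-20,0) -> (-24,0) [heading=180, move]
FD 17: (-24,0) -> (-41,0) [heading=180, move]
RT 180: heading 180 -> 0
FD 5: (-41,0) -> (-36,0) [heading=0, move]
LT 231: heading 0 -> 231
LT 90: heading 231 -> 321
Final: pos=(-36,0), heading=321, 2 segment(s) drawn

Answer: 321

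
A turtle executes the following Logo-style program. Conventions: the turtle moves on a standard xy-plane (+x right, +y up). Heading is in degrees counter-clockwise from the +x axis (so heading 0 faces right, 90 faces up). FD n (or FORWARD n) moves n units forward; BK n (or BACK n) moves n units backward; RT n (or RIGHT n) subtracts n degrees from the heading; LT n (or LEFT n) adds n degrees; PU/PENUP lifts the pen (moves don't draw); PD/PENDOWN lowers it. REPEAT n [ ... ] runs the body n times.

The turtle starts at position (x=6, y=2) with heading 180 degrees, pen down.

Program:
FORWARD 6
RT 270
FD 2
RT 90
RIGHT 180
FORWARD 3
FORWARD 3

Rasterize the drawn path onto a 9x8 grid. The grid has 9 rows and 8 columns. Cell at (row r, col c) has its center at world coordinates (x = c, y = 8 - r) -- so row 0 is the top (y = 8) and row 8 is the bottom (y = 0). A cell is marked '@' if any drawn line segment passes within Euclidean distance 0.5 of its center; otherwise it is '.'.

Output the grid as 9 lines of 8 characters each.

Segment 0: (6,2) -> (0,2)
Segment 1: (0,2) -> (0,0)
Segment 2: (0,0) -> (3,0)
Segment 3: (3,0) -> (6,0)

Answer: ........
........
........
........
........
........
@@@@@@@.
@.......
@@@@@@@.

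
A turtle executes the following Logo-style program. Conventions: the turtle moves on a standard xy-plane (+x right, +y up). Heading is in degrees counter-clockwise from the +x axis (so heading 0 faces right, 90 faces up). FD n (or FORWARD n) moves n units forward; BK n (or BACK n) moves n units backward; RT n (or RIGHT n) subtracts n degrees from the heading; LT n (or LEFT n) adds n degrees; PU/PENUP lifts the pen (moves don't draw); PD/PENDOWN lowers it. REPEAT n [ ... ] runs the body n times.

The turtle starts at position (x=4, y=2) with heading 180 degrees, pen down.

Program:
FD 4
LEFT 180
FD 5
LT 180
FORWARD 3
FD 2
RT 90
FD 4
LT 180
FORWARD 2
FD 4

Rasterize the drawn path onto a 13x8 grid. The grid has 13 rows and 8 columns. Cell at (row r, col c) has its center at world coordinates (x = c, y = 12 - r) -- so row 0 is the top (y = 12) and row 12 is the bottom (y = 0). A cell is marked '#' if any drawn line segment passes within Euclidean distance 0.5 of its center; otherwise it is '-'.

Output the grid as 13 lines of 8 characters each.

Segment 0: (4,2) -> (0,2)
Segment 1: (0,2) -> (5,2)
Segment 2: (5,2) -> (2,2)
Segment 3: (2,2) -> (0,2)
Segment 4: (0,2) -> (0,6)
Segment 5: (0,6) -> (0,4)
Segment 6: (0,4) -> (-0,0)

Answer: --------
--------
--------
--------
--------
--------
#-------
#-------
#-------
#-------
######--
#-------
#-------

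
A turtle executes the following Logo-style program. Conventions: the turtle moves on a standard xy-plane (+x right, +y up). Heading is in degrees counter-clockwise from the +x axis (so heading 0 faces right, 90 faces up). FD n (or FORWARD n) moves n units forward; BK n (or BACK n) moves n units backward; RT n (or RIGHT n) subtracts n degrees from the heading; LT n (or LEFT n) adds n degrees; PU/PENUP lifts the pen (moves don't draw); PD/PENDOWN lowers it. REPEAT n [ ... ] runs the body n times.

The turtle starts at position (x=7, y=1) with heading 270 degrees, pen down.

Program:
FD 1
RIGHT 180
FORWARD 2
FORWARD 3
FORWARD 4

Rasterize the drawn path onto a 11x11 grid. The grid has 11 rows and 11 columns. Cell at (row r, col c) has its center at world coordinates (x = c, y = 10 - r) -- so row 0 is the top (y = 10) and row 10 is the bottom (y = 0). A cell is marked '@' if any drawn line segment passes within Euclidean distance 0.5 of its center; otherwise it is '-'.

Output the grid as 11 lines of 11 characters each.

Segment 0: (7,1) -> (7,0)
Segment 1: (7,0) -> (7,2)
Segment 2: (7,2) -> (7,5)
Segment 3: (7,5) -> (7,9)

Answer: -----------
-------@---
-------@---
-------@---
-------@---
-------@---
-------@---
-------@---
-------@---
-------@---
-------@---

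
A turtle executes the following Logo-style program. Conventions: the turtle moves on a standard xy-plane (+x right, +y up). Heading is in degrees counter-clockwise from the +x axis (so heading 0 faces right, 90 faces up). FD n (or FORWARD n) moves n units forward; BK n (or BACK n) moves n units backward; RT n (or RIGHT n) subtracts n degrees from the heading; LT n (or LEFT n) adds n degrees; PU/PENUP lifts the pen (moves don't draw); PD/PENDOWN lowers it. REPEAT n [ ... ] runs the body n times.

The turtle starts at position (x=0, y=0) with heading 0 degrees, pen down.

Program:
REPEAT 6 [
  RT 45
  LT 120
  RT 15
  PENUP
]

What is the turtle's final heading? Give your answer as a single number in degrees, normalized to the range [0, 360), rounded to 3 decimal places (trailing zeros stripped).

Answer: 0

Derivation:
Executing turtle program step by step:
Start: pos=(0,0), heading=0, pen down
REPEAT 6 [
  -- iteration 1/6 --
  RT 45: heading 0 -> 315
  LT 120: heading 315 -> 75
  RT 15: heading 75 -> 60
  PU: pen up
  -- iteration 2/6 --
  RT 45: heading 60 -> 15
  LT 120: heading 15 -> 135
  RT 15: heading 135 -> 120
  PU: pen up
  -- iteration 3/6 --
  RT 45: heading 120 -> 75
  LT 120: heading 75 -> 195
  RT 15: heading 195 -> 180
  PU: pen up
  -- iteration 4/6 --
  RT 45: heading 180 -> 135
  LT 120: heading 135 -> 255
  RT 15: heading 255 -> 240
  PU: pen up
  -- iteration 5/6 --
  RT 45: heading 240 -> 195
  LT 120: heading 195 -> 315
  RT 15: heading 315 -> 300
  PU: pen up
  -- iteration 6/6 --
  RT 45: heading 300 -> 255
  LT 120: heading 255 -> 15
  RT 15: heading 15 -> 0
  PU: pen up
]
Final: pos=(0,0), heading=0, 0 segment(s) drawn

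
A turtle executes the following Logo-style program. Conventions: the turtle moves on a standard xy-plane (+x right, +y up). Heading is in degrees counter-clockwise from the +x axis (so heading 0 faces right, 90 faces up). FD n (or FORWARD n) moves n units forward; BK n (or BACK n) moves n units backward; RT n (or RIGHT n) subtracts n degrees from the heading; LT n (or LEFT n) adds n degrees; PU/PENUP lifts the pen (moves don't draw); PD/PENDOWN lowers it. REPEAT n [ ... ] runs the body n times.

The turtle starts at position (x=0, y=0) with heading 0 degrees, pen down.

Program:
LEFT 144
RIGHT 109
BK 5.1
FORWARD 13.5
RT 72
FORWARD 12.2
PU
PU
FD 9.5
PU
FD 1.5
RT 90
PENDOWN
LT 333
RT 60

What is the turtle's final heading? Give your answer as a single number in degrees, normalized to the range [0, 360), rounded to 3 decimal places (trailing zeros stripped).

Executing turtle program step by step:
Start: pos=(0,0), heading=0, pen down
LT 144: heading 0 -> 144
RT 109: heading 144 -> 35
BK 5.1: (0,0) -> (-4.178,-2.925) [heading=35, draw]
FD 13.5: (-4.178,-2.925) -> (6.881,4.818) [heading=35, draw]
RT 72: heading 35 -> 323
FD 12.2: (6.881,4.818) -> (16.624,-2.524) [heading=323, draw]
PU: pen up
PU: pen up
FD 9.5: (16.624,-2.524) -> (24.211,-8.241) [heading=323, move]
PU: pen up
FD 1.5: (24.211,-8.241) -> (25.409,-9.144) [heading=323, move]
RT 90: heading 323 -> 233
PD: pen down
LT 333: heading 233 -> 206
RT 60: heading 206 -> 146
Final: pos=(25.409,-9.144), heading=146, 3 segment(s) drawn

Answer: 146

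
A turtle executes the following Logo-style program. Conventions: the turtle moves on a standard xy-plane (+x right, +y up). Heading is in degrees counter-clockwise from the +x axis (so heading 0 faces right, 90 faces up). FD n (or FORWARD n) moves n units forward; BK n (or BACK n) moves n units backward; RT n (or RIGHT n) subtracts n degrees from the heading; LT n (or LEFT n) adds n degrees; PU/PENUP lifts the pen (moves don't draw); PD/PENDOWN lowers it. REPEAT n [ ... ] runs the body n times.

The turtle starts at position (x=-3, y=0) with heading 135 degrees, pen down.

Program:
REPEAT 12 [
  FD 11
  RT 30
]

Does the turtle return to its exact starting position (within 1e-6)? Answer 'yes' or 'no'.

Executing turtle program step by step:
Start: pos=(-3,0), heading=135, pen down
REPEAT 12 [
  -- iteration 1/12 --
  FD 11: (-3,0) -> (-10.778,7.778) [heading=135, draw]
  RT 30: heading 135 -> 105
  -- iteration 2/12 --
  FD 11: (-10.778,7.778) -> (-13.625,18.403) [heading=105, draw]
  RT 30: heading 105 -> 75
  -- iteration 3/12 --
  FD 11: (-13.625,18.403) -> (-10.778,29.029) [heading=75, draw]
  RT 30: heading 75 -> 45
  -- iteration 4/12 --
  FD 11: (-10.778,29.029) -> (-3,36.807) [heading=45, draw]
  RT 30: heading 45 -> 15
  -- iteration 5/12 --
  FD 11: (-3,36.807) -> (7.625,39.654) [heading=15, draw]
  RT 30: heading 15 -> 345
  -- iteration 6/12 --
  FD 11: (7.625,39.654) -> (18.25,36.807) [heading=345, draw]
  RT 30: heading 345 -> 315
  -- iteration 7/12 --
  FD 11: (18.25,36.807) -> (26.029,29.029) [heading=315, draw]
  RT 30: heading 315 -> 285
  -- iteration 8/12 --
  FD 11: (26.029,29.029) -> (28.876,18.403) [heading=285, draw]
  RT 30: heading 285 -> 255
  -- iteration 9/12 --
  FD 11: (28.876,18.403) -> (26.029,7.778) [heading=255, draw]
  RT 30: heading 255 -> 225
  -- iteration 10/12 --
  FD 11: (26.029,7.778) -> (18.25,0) [heading=225, draw]
  RT 30: heading 225 -> 195
  -- iteration 11/12 --
  FD 11: (18.25,0) -> (7.625,-2.847) [heading=195, draw]
  RT 30: heading 195 -> 165
  -- iteration 12/12 --
  FD 11: (7.625,-2.847) -> (-3,0) [heading=165, draw]
  RT 30: heading 165 -> 135
]
Final: pos=(-3,0), heading=135, 12 segment(s) drawn

Start position: (-3, 0)
Final position: (-3, 0)
Distance = 0; < 1e-6 -> CLOSED

Answer: yes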